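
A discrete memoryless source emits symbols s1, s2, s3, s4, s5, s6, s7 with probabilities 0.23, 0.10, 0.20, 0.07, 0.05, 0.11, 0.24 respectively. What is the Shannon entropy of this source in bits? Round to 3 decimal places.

H = −Σ pᵢ log₂ pᵢ.
−0.23·log₂(0.23) = 0.4877
−0.10·log₂(0.10) = 0.3322
−0.20·log₂(0.20) = 0.4644
−0.07·log₂(0.07) = 0.2686
−0.05·log₂(0.05) = 0.2161
−0.11·log₂(0.11) = 0.3503
−0.24·log₂(0.24) = 0.4941
Sum ≈ 2.6133 → 2.613 bits.

2.613 bits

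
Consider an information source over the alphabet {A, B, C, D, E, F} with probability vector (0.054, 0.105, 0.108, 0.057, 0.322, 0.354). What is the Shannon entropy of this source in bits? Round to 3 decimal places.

H = −Σ pᵢ log₂ pᵢ.
−0.054·log₂(0.054) = 0.2274
−0.105·log₂(0.105) = 0.3414
−0.108·log₂(0.108) = 0.3468
−0.057·log₂(0.057) = 0.2356
−0.322·log₂(0.322) = 0.5264
−0.354·log₂(0.354) = 0.5304
Sum ≈ 2.2079 → 2.208 bits.

2.208 bits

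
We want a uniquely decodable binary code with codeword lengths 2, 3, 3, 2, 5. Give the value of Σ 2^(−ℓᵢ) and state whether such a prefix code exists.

0.78125; yes

With common denominator 2^5 = 32: Σ 2^(−ℓᵢ) = 8/32 + 4/32 + 4/32 + 8/32 + 1/32 = 25/32 = 0.78125.
Kraft's inequality requires Σ ≤ 1; here Σ = 0.78125 ≤ 1, so such a prefix code exists.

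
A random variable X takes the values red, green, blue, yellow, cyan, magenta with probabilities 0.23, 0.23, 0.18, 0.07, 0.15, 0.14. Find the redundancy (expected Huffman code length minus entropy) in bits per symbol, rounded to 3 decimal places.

0.043 bits

Entropy H = −Σ p log₂ p ≈ 2.4969 bits.
Huffman merges: 7/100+7/50→21/100; 3/20+9/50→33/100; 21/100+23/100→11/25; 23/100+33/100→14/25; 11/25+14/25→1. L = 127/50 ≈ 2.5400.
L − H = 2.5400 − 2.4969 = 0.043 bits.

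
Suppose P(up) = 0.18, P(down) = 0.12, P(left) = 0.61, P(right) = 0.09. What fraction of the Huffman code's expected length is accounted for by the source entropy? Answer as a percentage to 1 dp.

97.5%

Entropy H = −Σ p log₂ p ≈ 1.5600 bits.
Huffman merges: 9/100+3/25→21/100; 9/50+21/100→39/100; 39/100+61/100→1. L = 8/5 ≈ 1.6000.
Efficiency = H/L = 1.5600/1.6000 = 97.5%.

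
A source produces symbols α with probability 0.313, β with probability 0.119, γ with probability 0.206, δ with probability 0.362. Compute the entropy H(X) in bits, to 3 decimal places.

1.890 bits

H = −Σ pᵢ log₂ pᵢ.
−0.313·log₂(0.313) = 0.5245
−0.119·log₂(0.119) = 0.3654
−0.206·log₂(0.206) = 0.4695
−0.362·log₂(0.362) = 0.5307
Sum ≈ 1.8902 → 1.890 bits.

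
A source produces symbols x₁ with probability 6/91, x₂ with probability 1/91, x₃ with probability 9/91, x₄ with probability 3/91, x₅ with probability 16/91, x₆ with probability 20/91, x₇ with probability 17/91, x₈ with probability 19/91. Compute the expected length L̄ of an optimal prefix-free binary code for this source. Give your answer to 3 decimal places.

Repeatedly combine the two least-probable nodes; the expected code length is the sum of the merged weights.
merge 1/91 + 3/91 → 4/91
merge 4/91 + 6/91 → 10/91
merge 9/91 + 10/91 → 19/91
merge 16/91 + 17/91 → 33/91
merge 19/91 + 19/91 → 38/91
merge 20/91 + 33/91 → 53/91
merge 38/91 + 53/91 → 1
L = 4/91 + 10/91 + 19/91 + 33/91 + 38/91 + 53/91 + 1 = 248/91 ≈ 2.725 bits/symbol.

2.725 bits/symbol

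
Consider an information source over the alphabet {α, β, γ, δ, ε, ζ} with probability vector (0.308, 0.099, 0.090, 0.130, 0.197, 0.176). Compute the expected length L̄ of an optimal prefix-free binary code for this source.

Repeatedly combine the two least-probable nodes; the expected code length is the sum of the merged weights.
merge 9/100 + 99/1000 → 189/1000
merge 13/100 + 22/125 → 153/500
merge 189/1000 + 197/1000 → 193/500
merge 153/500 + 77/250 → 307/500
merge 193/500 + 307/500 → 1
L = 189/1000 + 153/500 + 193/500 + 307/500 + 1 = 499/200 = 2.495 bits/symbol.

2.495 bits/symbol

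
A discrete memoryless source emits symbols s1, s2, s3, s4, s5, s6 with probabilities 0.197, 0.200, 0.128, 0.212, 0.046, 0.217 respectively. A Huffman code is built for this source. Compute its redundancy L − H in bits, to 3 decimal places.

0.082 bits

Entropy H = −Σ p log₂ p ≈ 2.4628 bits.
Huffman merges: 23/500+16/125→87/500; 87/500+197/1000→371/1000; 1/5+53/250→103/250; 217/1000+371/1000→147/250; 103/250+147/250→1. L = 509/200 ≈ 2.5450.
L − H = 2.5450 − 2.4628 = 0.082 bits.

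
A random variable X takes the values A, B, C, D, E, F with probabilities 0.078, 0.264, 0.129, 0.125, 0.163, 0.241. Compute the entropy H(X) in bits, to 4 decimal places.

2.4718 bits

H = −Σ pᵢ log₂ pᵢ.
−0.078·log₂(0.078) = 0.2871
−0.264·log₂(0.264) = 0.5072
−0.129·log₂(0.129) = 0.3811
−0.125·log₂(0.125) = 0.3750
−0.163·log₂(0.163) = 0.4266
−0.241·log₂(0.241) = 0.4947
Sum ≈ 2.4718 → 2.4718 bits.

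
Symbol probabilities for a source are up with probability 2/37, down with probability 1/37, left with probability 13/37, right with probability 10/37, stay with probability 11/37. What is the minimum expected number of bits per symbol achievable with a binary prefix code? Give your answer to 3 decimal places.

Repeatedly combine the two least-probable nodes; the expected code length is the sum of the merged weights.
merge 1/37 + 2/37 → 3/37
merge 3/37 + 10/37 → 13/37
merge 11/37 + 13/37 → 24/37
merge 13/37 + 24/37 → 1
L = 3/37 + 13/37 + 24/37 + 1 = 77/37 ≈ 2.081 bits/symbol.

2.081 bits/symbol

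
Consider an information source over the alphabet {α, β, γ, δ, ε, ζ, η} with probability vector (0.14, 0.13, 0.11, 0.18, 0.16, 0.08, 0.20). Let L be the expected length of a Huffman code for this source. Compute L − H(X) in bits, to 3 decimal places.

Entropy H = −Σ p log₂ p ≈ 2.7543 bits.
Huffman merges: 2/25+11/100→19/100; 13/100+7/50→27/100; 4/25+9/50→17/50; 19/100+1/5→39/100; 27/100+17/50→61/100; 39/100+61/100→1. L = 14/5 ≈ 2.8000.
L − H = 2.8000 − 2.7543 = 0.046 bits.

0.046 bits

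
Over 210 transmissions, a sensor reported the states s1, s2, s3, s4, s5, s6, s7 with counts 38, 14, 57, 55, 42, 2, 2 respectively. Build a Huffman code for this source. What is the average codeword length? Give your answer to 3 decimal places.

2.371 bits/symbol

Probabilities are the counts divided by 210.
Repeatedly combine the two least-probable nodes; the expected code length is the sum of the merged weights.
merge 1/105 + 1/105 → 2/105
merge 2/105 + 1/15 → 3/35
merge 3/35 + 19/105 → 4/15
merge 1/5 + 11/42 → 97/210
merge 4/15 + 19/70 → 113/210
merge 97/210 + 113/210 → 1
L = 2/105 + 3/35 + 4/15 + 97/210 + 113/210 + 1 = 83/35 ≈ 2.371 bits/symbol.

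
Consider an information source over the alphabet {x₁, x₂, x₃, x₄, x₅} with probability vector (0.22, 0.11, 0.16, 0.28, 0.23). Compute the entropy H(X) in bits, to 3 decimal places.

H = −Σ pᵢ log₂ pᵢ.
−0.22·log₂(0.22) = 0.4806
−0.11·log₂(0.11) = 0.3503
−0.16·log₂(0.16) = 0.4230
−0.28·log₂(0.28) = 0.5142
−0.23·log₂(0.23) = 0.4877
Sum ≈ 2.2558 → 2.256 bits.

2.256 bits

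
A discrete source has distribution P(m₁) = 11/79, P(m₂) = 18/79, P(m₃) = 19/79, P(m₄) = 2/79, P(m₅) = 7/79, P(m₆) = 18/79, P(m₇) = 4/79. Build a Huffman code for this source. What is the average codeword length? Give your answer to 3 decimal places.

2.544 bits/symbol

Repeatedly combine the two least-probable nodes; the expected code length is the sum of the merged weights.
merge 2/79 + 4/79 → 6/79
merge 6/79 + 7/79 → 13/79
merge 11/79 + 13/79 → 24/79
merge 18/79 + 18/79 → 36/79
merge 19/79 + 24/79 → 43/79
merge 36/79 + 43/79 → 1
L = 6/79 + 13/79 + 24/79 + 36/79 + 43/79 + 1 = 201/79 ≈ 2.544 bits/symbol.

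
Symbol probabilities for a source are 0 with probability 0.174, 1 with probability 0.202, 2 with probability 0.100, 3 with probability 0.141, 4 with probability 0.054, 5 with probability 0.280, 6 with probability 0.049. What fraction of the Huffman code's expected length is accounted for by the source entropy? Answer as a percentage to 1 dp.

Entropy H = −Σ p log₂ p ≈ 2.5906 bits.
Huffman merges: 49/1000+27/500→103/1000; 1/10+103/1000→203/1000; 141/1000+87/500→63/200; 101/500+203/1000→81/200; 7/25+63/200→119/200; 81/200+119/200→1. L = 2621/1000 ≈ 2.6210.
Efficiency = H/L = 2.5906/2.6210 = 98.8%.

98.8%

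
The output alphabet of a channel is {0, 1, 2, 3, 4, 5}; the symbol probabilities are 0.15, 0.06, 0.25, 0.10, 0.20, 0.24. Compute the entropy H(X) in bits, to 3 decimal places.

2.445 bits

H = −Σ pᵢ log₂ pᵢ.
−0.15·log₂(0.15) = 0.4105
−0.06·log₂(0.06) = 0.2435
−0.25·log₂(0.25) = 0.5000
−0.10·log₂(0.10) = 0.3322
−0.20·log₂(0.20) = 0.4644
−0.24·log₂(0.24) = 0.4941
Sum ≈ 2.4448 → 2.445 bits.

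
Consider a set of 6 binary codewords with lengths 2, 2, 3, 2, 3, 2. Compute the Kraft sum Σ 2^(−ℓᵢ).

With common denominator 2^3 = 8: Σ 2^(−ℓᵢ) = 2/8 + 2/8 + 1/8 + 2/8 + 1/8 + 2/8 = 10/8 = 1.25.

1.25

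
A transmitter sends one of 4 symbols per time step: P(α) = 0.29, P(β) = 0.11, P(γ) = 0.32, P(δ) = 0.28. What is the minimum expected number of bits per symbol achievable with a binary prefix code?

2 bits/symbol

Repeatedly combine the two least-probable nodes; the expected code length is the sum of the merged weights.
merge 11/100 + 7/25 → 39/100
merge 29/100 + 8/25 → 61/100
merge 39/100 + 61/100 → 1
L = 39/100 + 61/100 + 1 = 2 bits/symbol.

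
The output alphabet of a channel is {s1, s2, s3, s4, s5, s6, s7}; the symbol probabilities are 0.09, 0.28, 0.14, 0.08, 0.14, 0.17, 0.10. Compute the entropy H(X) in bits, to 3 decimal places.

2.679 bits

H = −Σ pᵢ log₂ pᵢ.
−0.09·log₂(0.09) = 0.3127
−0.28·log₂(0.28) = 0.5142
−0.14·log₂(0.14) = 0.3971
−0.08·log₂(0.08) = 0.2915
−0.14·log₂(0.14) = 0.3971
−0.17·log₂(0.17) = 0.4346
−0.10·log₂(0.10) = 0.3322
Sum ≈ 2.6794 → 2.679 bits.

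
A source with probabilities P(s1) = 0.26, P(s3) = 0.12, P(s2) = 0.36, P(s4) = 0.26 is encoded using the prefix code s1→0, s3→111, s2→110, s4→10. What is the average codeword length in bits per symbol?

2.22 bits/symbol

L̄ = Σ pᵢ·ℓᵢ = 0.26·1 + 0.12·3 + 0.36·3 + 0.26·2 = 2.22 bits/symbol.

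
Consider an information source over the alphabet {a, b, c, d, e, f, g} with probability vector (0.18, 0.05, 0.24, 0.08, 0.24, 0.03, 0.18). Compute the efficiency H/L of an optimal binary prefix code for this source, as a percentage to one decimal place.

Entropy H = −Σ p log₂ p ≈ 2.5383 bits.
Huffman merges: 3/100+1/20→2/25; 2/25+2/25→4/25; 4/25+9/50→17/50; 9/50+6/25→21/50; 6/25+17/50→29/50; 21/50+29/50→1. L = 129/50 ≈ 2.5800.
Efficiency = H/L = 2.5383/2.5800 = 98.4%.

98.4%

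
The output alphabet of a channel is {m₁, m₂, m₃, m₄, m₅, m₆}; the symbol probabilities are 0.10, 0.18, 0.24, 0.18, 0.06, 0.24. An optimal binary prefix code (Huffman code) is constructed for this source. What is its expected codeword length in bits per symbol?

Repeatedly combine the two least-probable nodes; the expected code length is the sum of the merged weights.
merge 3/50 + 1/10 → 4/25
merge 4/25 + 9/50 → 17/50
merge 9/50 + 6/25 → 21/50
merge 6/25 + 17/50 → 29/50
merge 21/50 + 29/50 → 1
L = 4/25 + 17/50 + 21/50 + 29/50 + 1 = 5/2 = 2.5 bits/symbol.

2.5 bits/symbol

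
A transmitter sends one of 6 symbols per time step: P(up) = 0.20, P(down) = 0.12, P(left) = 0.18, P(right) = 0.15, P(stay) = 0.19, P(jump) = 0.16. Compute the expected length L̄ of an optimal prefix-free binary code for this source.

2.61 bits/symbol

Repeatedly combine the two least-probable nodes; the expected code length is the sum of the merged weights.
merge 3/25 + 3/20 → 27/100
merge 4/25 + 9/50 → 17/50
merge 19/100 + 1/5 → 39/100
merge 27/100 + 17/50 → 61/100
merge 39/100 + 61/100 → 1
L = 27/100 + 17/50 + 39/100 + 61/100 + 1 = 261/100 = 2.61 bits/symbol.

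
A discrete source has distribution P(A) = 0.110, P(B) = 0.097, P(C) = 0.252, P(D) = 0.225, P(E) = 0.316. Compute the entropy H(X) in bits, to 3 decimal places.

H = −Σ pᵢ log₂ pᵢ.
−0.110·log₂(0.110) = 0.3503
−0.097·log₂(0.097) = 0.3265
−0.252·log₂(0.252) = 0.5011
−0.225·log₂(0.225) = 0.4842
−0.316·log₂(0.316) = 0.5252
Sum ≈ 2.1873 → 2.187 bits.

2.187 bits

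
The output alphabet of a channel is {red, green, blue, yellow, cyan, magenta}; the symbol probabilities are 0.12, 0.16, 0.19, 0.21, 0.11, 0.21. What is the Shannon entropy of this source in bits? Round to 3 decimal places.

2.541 bits

H = −Σ pᵢ log₂ pᵢ.
−0.12·log₂(0.12) = 0.3671
−0.16·log₂(0.16) = 0.4230
−0.19·log₂(0.19) = 0.4552
−0.21·log₂(0.21) = 0.4728
−0.11·log₂(0.11) = 0.3503
−0.21·log₂(0.21) = 0.4728
Sum ≈ 2.5412 → 2.541 bits.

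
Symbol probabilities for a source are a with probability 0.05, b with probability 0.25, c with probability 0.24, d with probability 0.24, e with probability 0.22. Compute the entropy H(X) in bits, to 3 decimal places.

H = −Σ pᵢ log₂ pᵢ.
−0.05·log₂(0.05) = 0.2161
−0.25·log₂(0.25) = 0.5000
−0.24·log₂(0.24) = 0.4941
−0.24·log₂(0.24) = 0.4941
−0.22·log₂(0.22) = 0.4806
Sum ≈ 2.1849 → 2.185 bits.

2.185 bits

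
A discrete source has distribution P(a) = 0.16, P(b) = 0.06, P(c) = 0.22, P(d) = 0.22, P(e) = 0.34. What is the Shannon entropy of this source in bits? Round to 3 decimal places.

H = −Σ pᵢ log₂ pᵢ.
−0.16·log₂(0.16) = 0.4230
−0.06·log₂(0.06) = 0.2435
−0.22·log₂(0.22) = 0.4806
−0.22·log₂(0.22) = 0.4806
−0.34·log₂(0.34) = 0.5292
Sum ≈ 2.1569 → 2.157 bits.

2.157 bits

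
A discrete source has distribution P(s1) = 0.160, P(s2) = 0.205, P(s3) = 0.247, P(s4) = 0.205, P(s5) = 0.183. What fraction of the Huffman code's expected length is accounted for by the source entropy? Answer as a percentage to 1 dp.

Entropy H = −Σ p log₂ p ≈ 2.3071 bits.
Huffman merges: 4/25+183/1000→343/1000; 41/200+41/200→41/100; 247/1000+343/1000→59/100; 41/100+59/100→1. L = 2343/1000 ≈ 2.3430.
Efficiency = H/L = 2.3071/2.3430 = 98.5%.

98.5%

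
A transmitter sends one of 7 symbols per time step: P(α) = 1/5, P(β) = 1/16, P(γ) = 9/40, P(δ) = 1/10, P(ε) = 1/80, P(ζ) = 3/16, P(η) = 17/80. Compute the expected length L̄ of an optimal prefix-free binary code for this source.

Repeatedly combine the two least-probable nodes; the expected code length is the sum of the merged weights.
merge 1/80 + 1/16 → 3/40
merge 3/40 + 1/10 → 7/40
merge 7/40 + 3/16 → 29/80
merge 1/5 + 17/80 → 33/80
merge 9/40 + 29/80 → 47/80
merge 33/80 + 47/80 → 1
L = 3/40 + 7/40 + 29/80 + 33/80 + 47/80 + 1 = 209/80 = 2.6125 bits/symbol.

2.6125 bits/symbol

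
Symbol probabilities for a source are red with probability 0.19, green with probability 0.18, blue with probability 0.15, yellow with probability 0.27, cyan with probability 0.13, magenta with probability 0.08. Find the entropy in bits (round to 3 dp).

2.495 bits

H = −Σ pᵢ log₂ pᵢ.
−0.19·log₂(0.19) = 0.4552
−0.18·log₂(0.18) = 0.4453
−0.15·log₂(0.15) = 0.4105
−0.27·log₂(0.27) = 0.5100
−0.13·log₂(0.13) = 0.3826
−0.08·log₂(0.08) = 0.2915
Sum ≈ 2.4953 → 2.495 bits.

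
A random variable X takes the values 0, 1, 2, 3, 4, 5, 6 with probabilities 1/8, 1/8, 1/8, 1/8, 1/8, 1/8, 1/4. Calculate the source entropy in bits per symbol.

2.75 bits

Each probability is a power of 1/2, so log₂(1/p) is an integer.
H = Σ p·log₂(1/p) = 1/8·3 + 1/8·3 + 1/8·3 + 1/8·3 + 1/8·3 + 1/8·3 + 1/4·2 = 2.75 bits.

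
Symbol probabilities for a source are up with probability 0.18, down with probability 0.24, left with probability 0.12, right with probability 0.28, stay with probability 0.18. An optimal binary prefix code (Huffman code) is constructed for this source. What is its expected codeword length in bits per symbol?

Repeatedly combine the two least-probable nodes; the expected code length is the sum of the merged weights.
merge 3/25 + 9/50 → 3/10
merge 9/50 + 6/25 → 21/50
merge 7/25 + 3/10 → 29/50
merge 21/50 + 29/50 → 1
L = 3/10 + 21/50 + 29/50 + 1 = 23/10 = 2.3 bits/symbol.

2.3 bits/symbol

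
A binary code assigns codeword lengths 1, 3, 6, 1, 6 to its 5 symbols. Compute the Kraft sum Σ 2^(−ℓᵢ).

1.15625

With common denominator 2^6 = 64: Σ 2^(−ℓᵢ) = 32/64 + 8/64 + 1/64 + 32/64 + 1/64 = 74/64 = 1.15625.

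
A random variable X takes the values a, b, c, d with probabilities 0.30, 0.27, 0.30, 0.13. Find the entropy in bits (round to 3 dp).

1.935 bits

H = −Σ pᵢ log₂ pᵢ.
−0.30·log₂(0.30) = 0.5211
−0.27·log₂(0.27) = 0.5100
−0.30·log₂(0.30) = 0.5211
−0.13·log₂(0.13) = 0.3826
Sum ≈ 1.9348 → 1.935 bits.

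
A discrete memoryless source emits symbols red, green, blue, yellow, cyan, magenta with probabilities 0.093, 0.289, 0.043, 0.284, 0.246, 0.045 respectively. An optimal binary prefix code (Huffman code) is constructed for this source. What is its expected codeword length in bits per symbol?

Repeatedly combine the two least-probable nodes; the expected code length is the sum of the merged weights.
merge 43/1000 + 9/200 → 11/125
merge 11/125 + 93/1000 → 181/1000
merge 181/1000 + 123/500 → 427/1000
merge 71/250 + 289/1000 → 573/1000
merge 427/1000 + 573/1000 → 1
L = 11/125 + 181/1000 + 427/1000 + 573/1000 + 1 = 2269/1000 = 2.269 bits/symbol.

2.269 bits/symbol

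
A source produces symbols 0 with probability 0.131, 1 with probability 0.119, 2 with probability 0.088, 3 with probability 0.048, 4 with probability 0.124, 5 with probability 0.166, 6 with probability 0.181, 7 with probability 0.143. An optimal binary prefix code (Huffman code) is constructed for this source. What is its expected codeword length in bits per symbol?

2.955 bits/symbol

Repeatedly combine the two least-probable nodes; the expected code length is the sum of the merged weights.
merge 6/125 + 11/125 → 17/125
merge 119/1000 + 31/250 → 243/1000
merge 131/1000 + 17/125 → 267/1000
merge 143/1000 + 83/500 → 309/1000
merge 181/1000 + 243/1000 → 53/125
merge 267/1000 + 309/1000 → 72/125
merge 53/125 + 72/125 → 1
L = 17/125 + 243/1000 + 267/1000 + 309/1000 + 53/125 + 72/125 + 1 = 591/200 = 2.955 bits/symbol.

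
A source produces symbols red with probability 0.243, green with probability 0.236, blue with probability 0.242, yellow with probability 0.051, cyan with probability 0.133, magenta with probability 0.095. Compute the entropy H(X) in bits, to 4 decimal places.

2.4116 bits

H = −Σ pᵢ log₂ pᵢ.
−0.243·log₂(0.243) = 0.4960
−0.236·log₂(0.236) = 0.4916
−0.242·log₂(0.242) = 0.4954
−0.051·log₂(0.051) = 0.2190
−0.133·log₂(0.133) = 0.3871
−0.095·log₂(0.095) = 0.3226
Sum ≈ 2.4116 → 2.4116 bits.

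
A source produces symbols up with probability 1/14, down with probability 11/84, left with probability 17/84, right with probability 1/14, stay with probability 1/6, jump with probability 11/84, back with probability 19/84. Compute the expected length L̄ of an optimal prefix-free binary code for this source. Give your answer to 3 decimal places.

2.714 bits/symbol

Repeatedly combine the two least-probable nodes; the expected code length is the sum of the merged weights.
merge 1/14 + 1/14 → 1/7
merge 11/84 + 11/84 → 11/42
merge 1/7 + 1/6 → 13/42
merge 17/84 + 19/84 → 3/7
merge 11/42 + 13/42 → 4/7
merge 3/7 + 4/7 → 1
L = 1/7 + 11/42 + 13/42 + 3/7 + 4/7 + 1 = 19/7 ≈ 2.714 bits/symbol.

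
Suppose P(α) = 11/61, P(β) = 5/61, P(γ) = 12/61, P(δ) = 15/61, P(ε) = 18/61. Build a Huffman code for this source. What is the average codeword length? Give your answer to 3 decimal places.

Repeatedly combine the two least-probable nodes; the expected code length is the sum of the merged weights.
merge 5/61 + 11/61 → 16/61
merge 12/61 + 15/61 → 27/61
merge 16/61 + 18/61 → 34/61
merge 27/61 + 34/61 → 1
L = 16/61 + 27/61 + 34/61 + 1 = 138/61 ≈ 2.262 bits/symbol.

2.262 bits/symbol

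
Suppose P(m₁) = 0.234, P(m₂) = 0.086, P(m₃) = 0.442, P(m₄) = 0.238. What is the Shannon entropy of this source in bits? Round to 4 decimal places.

H = −Σ pᵢ log₂ pᵢ.
−0.234·log₂(0.234) = 0.4903
−0.086·log₂(0.086) = 0.3044
−0.442·log₂(0.442) = 0.5206
−0.238·log₂(0.238) = 0.4929
Sum ≈ 1.8082 → 1.8082 bits.

1.8082 bits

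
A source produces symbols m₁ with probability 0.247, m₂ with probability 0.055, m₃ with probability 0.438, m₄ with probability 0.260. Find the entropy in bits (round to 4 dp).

H = −Σ pᵢ log₂ pᵢ.
−0.247·log₂(0.247) = 0.4983
−0.055·log₂(0.055) = 0.2301
−0.438·log₂(0.438) = 0.5217
−0.260·log₂(0.260) = 0.5053
Sum ≈ 1.7554 → 1.7554 bits.

1.7554 bits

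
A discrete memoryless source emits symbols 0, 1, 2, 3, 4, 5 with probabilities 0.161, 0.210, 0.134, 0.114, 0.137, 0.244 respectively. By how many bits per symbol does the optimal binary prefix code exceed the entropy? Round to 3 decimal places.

0.014 bits

Entropy H = −Σ p log₂ p ≈ 2.5322 bits.
Huffman merges: 57/500+67/500→31/125; 137/1000+161/1000→149/500; 21/100+61/250→227/500; 31/125+149/500→273/500; 227/500+273/500→1. L = 1273/500 ≈ 2.5460.
L − H = 2.5460 − 2.5322 = 0.014 bits.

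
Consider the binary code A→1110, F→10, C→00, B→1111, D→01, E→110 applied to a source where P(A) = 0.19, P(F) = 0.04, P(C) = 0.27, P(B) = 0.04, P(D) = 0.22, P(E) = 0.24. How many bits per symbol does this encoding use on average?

2.7 bits/symbol

L̄ = Σ pᵢ·ℓᵢ = 0.19·4 + 0.04·2 + 0.27·2 + 0.04·4 + 0.22·2 + 0.24·3 = 2.7 bits/symbol.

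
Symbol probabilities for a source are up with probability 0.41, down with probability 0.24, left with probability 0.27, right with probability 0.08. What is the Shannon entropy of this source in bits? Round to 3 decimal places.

1.823 bits

H = −Σ pᵢ log₂ pᵢ.
−0.41·log₂(0.41) = 0.5274
−0.24·log₂(0.24) = 0.4941
−0.27·log₂(0.27) = 0.5100
−0.08·log₂(0.08) = 0.2915
Sum ≈ 1.8230 → 1.823 bits.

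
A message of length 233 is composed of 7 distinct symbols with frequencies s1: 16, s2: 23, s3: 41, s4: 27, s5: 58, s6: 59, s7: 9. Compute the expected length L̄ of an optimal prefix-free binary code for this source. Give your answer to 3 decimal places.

2.605 bits/symbol

Probabilities are the counts divided by 233.
Repeatedly combine the two least-probable nodes; the expected code length is the sum of the merged weights.
merge 9/233 + 16/233 → 25/233
merge 23/233 + 25/233 → 48/233
merge 27/233 + 41/233 → 68/233
merge 48/233 + 58/233 → 106/233
merge 59/233 + 68/233 → 127/233
merge 106/233 + 127/233 → 1
L = 25/233 + 48/233 + 68/233 + 106/233 + 127/233 + 1 = 607/233 ≈ 2.605 bits/symbol.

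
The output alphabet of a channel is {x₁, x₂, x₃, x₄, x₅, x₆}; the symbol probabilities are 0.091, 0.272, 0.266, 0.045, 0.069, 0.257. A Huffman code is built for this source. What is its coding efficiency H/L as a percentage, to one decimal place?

99.4%

Entropy H = −Σ p log₂ p ≈ 2.3050 bits.
Huffman merges: 9/200+69/1000→57/500; 91/1000+57/500→41/200; 41/200+257/1000→231/500; 133/500+34/125→269/500; 231/500+269/500→1. L = 2319/1000 ≈ 2.3190.
Efficiency = H/L = 2.3050/2.3190 = 99.4%.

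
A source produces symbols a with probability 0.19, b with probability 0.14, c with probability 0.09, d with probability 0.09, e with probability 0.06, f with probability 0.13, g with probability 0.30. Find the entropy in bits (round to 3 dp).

H = −Σ pᵢ log₂ pᵢ.
−0.19·log₂(0.19) = 0.4552
−0.14·log₂(0.14) = 0.3971
−0.09·log₂(0.09) = 0.3127
−0.09·log₂(0.09) = 0.3127
−0.06·log₂(0.06) = 0.2435
−0.13·log₂(0.13) = 0.3826
−0.30·log₂(0.30) = 0.5211
Sum ≈ 2.6249 → 2.625 bits.

2.625 bits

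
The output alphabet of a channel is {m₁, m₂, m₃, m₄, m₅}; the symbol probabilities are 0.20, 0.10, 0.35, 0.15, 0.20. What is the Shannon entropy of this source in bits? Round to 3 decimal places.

H = −Σ pᵢ log₂ pᵢ.
−0.20·log₂(0.20) = 0.4644
−0.10·log₂(0.10) = 0.3322
−0.35·log₂(0.35) = 0.5301
−0.15·log₂(0.15) = 0.4105
−0.20·log₂(0.20) = 0.4644
Sum ≈ 2.2016 → 2.202 bits.

2.202 bits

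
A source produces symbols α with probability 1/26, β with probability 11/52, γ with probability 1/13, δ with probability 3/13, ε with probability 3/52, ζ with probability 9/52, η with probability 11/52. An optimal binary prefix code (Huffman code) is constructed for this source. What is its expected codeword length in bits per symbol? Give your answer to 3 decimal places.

Repeatedly combine the two least-probable nodes; the expected code length is the sum of the merged weights.
merge 1/26 + 3/52 → 5/52
merge 1/13 + 5/52 → 9/52
merge 9/52 + 9/52 → 9/26
merge 11/52 + 11/52 → 11/26
merge 3/13 + 9/26 → 15/26
merge 11/26 + 15/26 → 1
L = 5/52 + 9/52 + 9/26 + 11/26 + 15/26 + 1 = 34/13 ≈ 2.615 bits/symbol.

2.615 bits/symbol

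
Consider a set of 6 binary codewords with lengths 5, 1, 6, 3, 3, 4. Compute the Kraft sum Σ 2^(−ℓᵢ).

With common denominator 2^6 = 64: Σ 2^(−ℓᵢ) = 2/64 + 32/64 + 1/64 + 8/64 + 8/64 + 4/64 = 55/64 = 0.859375.

0.859375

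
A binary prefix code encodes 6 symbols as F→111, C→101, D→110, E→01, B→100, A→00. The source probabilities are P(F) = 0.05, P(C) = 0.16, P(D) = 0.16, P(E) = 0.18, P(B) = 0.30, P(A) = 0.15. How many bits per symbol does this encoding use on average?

L̄ = Σ pᵢ·ℓᵢ = 0.05·3 + 0.16·3 + 0.16·3 + 0.18·2 + 0.30·3 + 0.15·2 = 2.67 bits/symbol.

2.67 bits/symbol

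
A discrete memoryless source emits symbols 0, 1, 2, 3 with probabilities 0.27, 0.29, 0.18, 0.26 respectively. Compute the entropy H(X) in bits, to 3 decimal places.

1.979 bits

H = −Σ pᵢ log₂ pᵢ.
−0.27·log₂(0.27) = 0.5100
−0.29·log₂(0.29) = 0.5179
−0.18·log₂(0.18) = 0.4453
−0.26·log₂(0.26) = 0.5053
Sum ≈ 1.9785 → 1.979 bits.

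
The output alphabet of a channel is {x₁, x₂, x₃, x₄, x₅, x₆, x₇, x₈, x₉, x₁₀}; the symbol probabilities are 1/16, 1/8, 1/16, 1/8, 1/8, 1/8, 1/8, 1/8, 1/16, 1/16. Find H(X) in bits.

3.25 bits

Each probability is a power of 1/2, so log₂(1/p) is an integer.
H = Σ p·log₂(1/p) = 1/16·4 + 1/8·3 + 1/16·4 + 1/8·3 + 1/8·3 + 1/8·3 + 1/8·3 + 1/8·3 + 1/16·4 + 1/16·4 = 3.25 bits.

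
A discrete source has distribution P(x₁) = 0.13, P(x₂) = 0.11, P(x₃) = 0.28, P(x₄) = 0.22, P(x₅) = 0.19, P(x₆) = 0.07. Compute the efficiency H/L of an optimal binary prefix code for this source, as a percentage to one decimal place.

Entropy H = −Σ p log₂ p ≈ 2.4515 bits.
Huffman merges: 7/100+11/100→9/50; 13/100+9/50→31/100; 19/100+11/50→41/100; 7/25+31/100→59/100; 41/100+59/100→1. L = 249/100 ≈ 2.4900.
Efficiency = H/L = 2.4515/2.4900 = 98.5%.

98.5%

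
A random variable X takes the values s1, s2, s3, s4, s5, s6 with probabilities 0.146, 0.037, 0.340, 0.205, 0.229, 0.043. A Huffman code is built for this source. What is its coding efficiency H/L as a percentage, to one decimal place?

98.1%

Entropy H = −Σ p log₂ p ≈ 2.2613 bits.
Huffman merges: 37/1000+43/1000→2/25; 2/25+73/500→113/500; 41/200+113/500→431/1000; 229/1000+17/50→569/1000; 431/1000+569/1000→1. L = 1153/500 ≈ 2.3060.
Efficiency = H/L = 2.2613/2.3060 = 98.1%.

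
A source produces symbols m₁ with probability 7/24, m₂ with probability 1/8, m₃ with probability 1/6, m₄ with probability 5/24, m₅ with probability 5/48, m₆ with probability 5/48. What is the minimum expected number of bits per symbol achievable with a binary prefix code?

Repeatedly combine the two least-probable nodes; the expected code length is the sum of the merged weights.
merge 5/48 + 5/48 → 5/24
merge 1/8 + 1/6 → 7/24
merge 5/24 + 5/24 → 5/12
merge 7/24 + 7/24 → 7/12
merge 5/12 + 7/12 → 1
L = 5/24 + 7/24 + 5/12 + 7/12 + 1 = 5/2 = 2.5 bits/symbol.

2.5 bits/symbol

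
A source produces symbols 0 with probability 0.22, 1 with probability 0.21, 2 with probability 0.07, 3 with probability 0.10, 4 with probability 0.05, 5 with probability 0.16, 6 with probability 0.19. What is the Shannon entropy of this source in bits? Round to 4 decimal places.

2.6485 bits

H = −Σ pᵢ log₂ pᵢ.
−0.22·log₂(0.22) = 0.4806
−0.21·log₂(0.21) = 0.4728
−0.07·log₂(0.07) = 0.2686
−0.10·log₂(0.10) = 0.3322
−0.05·log₂(0.05) = 0.2161
−0.16·log₂(0.16) = 0.4230
−0.19·log₂(0.19) = 0.4552
Sum ≈ 2.6485 → 2.6485 bits.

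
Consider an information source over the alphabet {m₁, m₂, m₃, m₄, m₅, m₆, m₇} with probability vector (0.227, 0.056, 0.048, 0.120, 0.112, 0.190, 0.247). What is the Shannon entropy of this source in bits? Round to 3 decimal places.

H = −Σ pᵢ log₂ pᵢ.
−0.227·log₂(0.227) = 0.4856
−0.056·log₂(0.056) = 0.2329
−0.048·log₂(0.048) = 0.2103
−0.120·log₂(0.120) = 0.3671
−0.112·log₂(0.112) = 0.3537
−0.190·log₂(0.190) = 0.4552
−0.247·log₂(0.247) = 0.4983
Sum ≈ 2.6031 → 2.603 bits.

2.603 bits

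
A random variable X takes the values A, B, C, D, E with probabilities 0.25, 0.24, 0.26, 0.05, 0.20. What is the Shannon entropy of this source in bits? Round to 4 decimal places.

H = −Σ pᵢ log₂ pᵢ.
−0.25·log₂(0.25) = 0.5000
−0.24·log₂(0.24) = 0.4941
−0.26·log₂(0.26) = 0.5053
−0.05·log₂(0.05) = 0.2161
−0.20·log₂(0.20) = 0.4644
Sum ≈ 2.1799 → 2.1799 bits.

2.1799 bits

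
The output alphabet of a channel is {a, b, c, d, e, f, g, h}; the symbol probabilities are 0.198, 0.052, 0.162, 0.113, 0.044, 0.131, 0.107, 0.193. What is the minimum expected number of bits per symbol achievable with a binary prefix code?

Repeatedly combine the two least-probable nodes; the expected code length is the sum of the merged weights.
merge 11/250 + 13/250 → 12/125
merge 12/125 + 107/1000 → 203/1000
merge 113/1000 + 131/1000 → 61/250
merge 81/500 + 193/1000 → 71/200
merge 99/500 + 203/1000 → 401/1000
merge 61/250 + 71/200 → 599/1000
merge 401/1000 + 599/1000 → 1
L = 12/125 + 203/1000 + 61/250 + 71/200 + 401/1000 + 599/1000 + 1 = 1449/500 = 2.898 bits/symbol.

2.898 bits/symbol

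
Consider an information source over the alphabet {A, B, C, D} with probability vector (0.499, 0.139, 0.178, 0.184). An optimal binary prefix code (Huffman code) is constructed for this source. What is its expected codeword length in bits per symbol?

1.818 bits/symbol

Repeatedly combine the two least-probable nodes; the expected code length is the sum of the merged weights.
merge 139/1000 + 89/500 → 317/1000
merge 23/125 + 317/1000 → 501/1000
merge 499/1000 + 501/1000 → 1
L = 317/1000 + 501/1000 + 1 = 909/500 = 1.818 bits/symbol.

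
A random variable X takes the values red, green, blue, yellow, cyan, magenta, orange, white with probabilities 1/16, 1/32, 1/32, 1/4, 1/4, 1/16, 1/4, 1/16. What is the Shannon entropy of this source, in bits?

Each probability is a power of 1/2, so log₂(1/p) is an integer.
H = Σ p·log₂(1/p) = 1/16·4 + 1/32·5 + 1/32·5 + 1/4·2 + 1/4·2 + 1/16·4 + 1/4·2 + 1/16·4 = 2.5625 bits.

2.5625 bits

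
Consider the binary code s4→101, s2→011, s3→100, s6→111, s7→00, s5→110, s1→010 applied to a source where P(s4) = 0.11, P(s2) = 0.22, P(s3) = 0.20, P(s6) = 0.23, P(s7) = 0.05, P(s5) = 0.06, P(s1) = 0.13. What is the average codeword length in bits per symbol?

L̄ = Σ pᵢ·ℓᵢ = 0.11·3 + 0.22·3 + 0.20·3 + 0.23·3 + 0.05·2 + 0.06·3 + 0.13·3 = 2.95 bits/symbol.

2.95 bits/symbol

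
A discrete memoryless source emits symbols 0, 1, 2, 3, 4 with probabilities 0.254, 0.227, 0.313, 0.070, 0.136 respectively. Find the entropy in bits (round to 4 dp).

H = −Σ pᵢ log₂ pᵢ.
−0.254·log₂(0.254) = 0.5022
−0.227·log₂(0.227) = 0.4856
−0.313·log₂(0.313) = 0.5245
−0.070·log₂(0.070) = 0.2686
−0.136·log₂(0.136) = 0.3915
Sum ≈ 2.1723 → 2.1723 bits.

2.1723 bits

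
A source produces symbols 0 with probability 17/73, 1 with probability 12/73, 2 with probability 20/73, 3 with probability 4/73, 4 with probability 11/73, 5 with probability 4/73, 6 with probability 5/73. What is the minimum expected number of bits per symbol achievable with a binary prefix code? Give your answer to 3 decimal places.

Repeatedly combine the two least-probable nodes; the expected code length is the sum of the merged weights.
merge 4/73 + 4/73 → 8/73
merge 5/73 + 8/73 → 13/73
merge 11/73 + 12/73 → 23/73
merge 13/73 + 17/73 → 30/73
merge 20/73 + 23/73 → 43/73
merge 30/73 + 43/73 → 1
L = 8/73 + 13/73 + 23/73 + 30/73 + 43/73 + 1 = 190/73 ≈ 2.603 bits/symbol.

2.603 bits/symbol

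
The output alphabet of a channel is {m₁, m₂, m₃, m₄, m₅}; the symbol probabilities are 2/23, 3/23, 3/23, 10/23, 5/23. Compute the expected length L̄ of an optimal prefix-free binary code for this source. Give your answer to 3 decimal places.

2.130 bits/symbol

Repeatedly combine the two least-probable nodes; the expected code length is the sum of the merged weights.
merge 2/23 + 3/23 → 5/23
merge 3/23 + 5/23 → 8/23
merge 5/23 + 8/23 → 13/23
merge 10/23 + 13/23 → 1
L = 5/23 + 8/23 + 13/23 + 1 = 49/23 ≈ 2.130 bits/symbol.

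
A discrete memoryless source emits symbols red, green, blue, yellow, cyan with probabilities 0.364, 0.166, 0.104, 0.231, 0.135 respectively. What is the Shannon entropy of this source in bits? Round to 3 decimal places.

H = −Σ pᵢ log₂ pᵢ.
−0.364·log₂(0.364) = 0.5307
−0.166·log₂(0.166) = 0.4301
−0.104·log₂(0.104) = 0.3396
−0.231·log₂(0.231) = 0.4883
−0.135·log₂(0.135) = 0.3900
Sum ≈ 2.1787 → 2.179 bits.

2.179 bits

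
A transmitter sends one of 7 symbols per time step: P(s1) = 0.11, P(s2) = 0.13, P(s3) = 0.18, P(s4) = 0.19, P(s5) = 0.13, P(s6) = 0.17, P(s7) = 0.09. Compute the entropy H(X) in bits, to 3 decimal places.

2.763 bits

H = −Σ pᵢ log₂ pᵢ.
−0.11·log₂(0.11) = 0.3503
−0.13·log₂(0.13) = 0.3826
−0.18·log₂(0.18) = 0.4453
−0.19·log₂(0.19) = 0.4552
−0.13·log₂(0.13) = 0.3826
−0.17·log₂(0.17) = 0.4346
−0.09·log₂(0.09) = 0.3127
Sum ≈ 2.7633 → 2.763 bits.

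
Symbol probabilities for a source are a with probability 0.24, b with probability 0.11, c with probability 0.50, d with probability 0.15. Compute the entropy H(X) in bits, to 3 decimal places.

1.755 bits

H = −Σ pᵢ log₂ pᵢ.
−0.24·log₂(0.24) = 0.4941
−0.11·log₂(0.11) = 0.3503
−0.50·log₂(0.50) = 0.5000
−0.15·log₂(0.15) = 0.4105
Sum ≈ 1.7550 → 1.755 bits.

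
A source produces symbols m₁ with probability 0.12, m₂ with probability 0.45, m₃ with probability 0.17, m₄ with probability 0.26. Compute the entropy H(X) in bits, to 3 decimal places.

H = −Σ pᵢ log₂ pᵢ.
−0.12·log₂(0.12) = 0.3671
−0.45·log₂(0.45) = 0.5184
−0.17·log₂(0.17) = 0.4346
−0.26·log₂(0.26) = 0.5053
Sum ≈ 1.8253 → 1.825 bits.

1.825 bits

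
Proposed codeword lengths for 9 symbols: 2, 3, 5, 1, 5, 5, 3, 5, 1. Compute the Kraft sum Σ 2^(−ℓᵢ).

1.625

With common denominator 2^5 = 32: Σ 2^(−ℓᵢ) = 8/32 + 4/32 + 1/32 + 16/32 + 1/32 + 1/32 + 4/32 + 1/32 + 16/32 = 52/32 = 1.625.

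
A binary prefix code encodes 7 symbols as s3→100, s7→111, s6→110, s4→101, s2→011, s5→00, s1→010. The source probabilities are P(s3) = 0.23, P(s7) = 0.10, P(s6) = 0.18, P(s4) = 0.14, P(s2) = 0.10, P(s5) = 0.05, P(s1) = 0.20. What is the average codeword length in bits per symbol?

2.95 bits/symbol

L̄ = Σ pᵢ·ℓᵢ = 0.23·3 + 0.10·3 + 0.18·3 + 0.14·3 + 0.10·3 + 0.05·2 + 0.20·3 = 2.95 bits/symbol.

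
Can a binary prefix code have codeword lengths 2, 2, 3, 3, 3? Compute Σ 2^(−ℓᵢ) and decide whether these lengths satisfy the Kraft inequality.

0.875; yes

With common denominator 2^3 = 8: Σ 2^(−ℓᵢ) = 2/8 + 2/8 + 1/8 + 1/8 + 1/8 = 7/8 = 0.875.
Kraft's inequality requires Σ ≤ 1; here Σ = 0.875 ≤ 1, so such a prefix code exists.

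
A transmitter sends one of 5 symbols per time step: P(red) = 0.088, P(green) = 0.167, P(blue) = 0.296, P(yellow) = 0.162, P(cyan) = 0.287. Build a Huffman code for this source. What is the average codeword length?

2.25 bits/symbol

Repeatedly combine the two least-probable nodes; the expected code length is the sum of the merged weights.
merge 11/125 + 81/500 → 1/4
merge 167/1000 + 1/4 → 417/1000
merge 287/1000 + 37/125 → 583/1000
merge 417/1000 + 583/1000 → 1
L = 1/4 + 417/1000 + 583/1000 + 1 = 9/4 = 2.25 bits/symbol.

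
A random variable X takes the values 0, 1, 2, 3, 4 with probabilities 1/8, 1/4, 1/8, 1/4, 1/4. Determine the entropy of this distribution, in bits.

Each probability is a power of 1/2, so log₂(1/p) is an integer.
H = Σ p·log₂(1/p) = 1/8·3 + 1/4·2 + 1/8·3 + 1/4·2 + 1/4·2 = 2.25 bits.

2.25 bits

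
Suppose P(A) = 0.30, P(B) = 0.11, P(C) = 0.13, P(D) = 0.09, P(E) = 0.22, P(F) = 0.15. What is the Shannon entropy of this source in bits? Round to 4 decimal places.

2.4578 bits

H = −Σ pᵢ log₂ pᵢ.
−0.30·log₂(0.30) = 0.5211
−0.11·log₂(0.11) = 0.3503
−0.13·log₂(0.13) = 0.3826
−0.09·log₂(0.09) = 0.3127
−0.22·log₂(0.22) = 0.4806
−0.15·log₂(0.15) = 0.4105
Sum ≈ 2.4578 → 2.4578 bits.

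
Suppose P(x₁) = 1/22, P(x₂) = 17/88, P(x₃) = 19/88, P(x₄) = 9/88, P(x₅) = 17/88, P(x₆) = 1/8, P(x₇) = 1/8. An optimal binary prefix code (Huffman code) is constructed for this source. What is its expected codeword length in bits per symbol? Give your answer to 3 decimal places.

Repeatedly combine the two least-probable nodes; the expected code length is the sum of the merged weights.
merge 1/22 + 9/88 → 13/88
merge 1/8 + 1/8 → 1/4
merge 13/88 + 17/88 → 15/44
merge 17/88 + 19/88 → 9/22
merge 1/4 + 15/44 → 13/22
merge 9/22 + 13/22 → 1
L = 13/88 + 1/4 + 15/44 + 9/22 + 13/22 + 1 = 241/88 ≈ 2.739 bits/symbol.

2.739 bits/symbol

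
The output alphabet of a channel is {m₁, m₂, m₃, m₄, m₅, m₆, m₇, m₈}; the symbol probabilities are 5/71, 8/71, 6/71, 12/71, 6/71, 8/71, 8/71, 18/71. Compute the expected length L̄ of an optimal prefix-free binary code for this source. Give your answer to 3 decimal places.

2.901 bits/symbol

Repeatedly combine the two least-probable nodes; the expected code length is the sum of the merged weights.
merge 5/71 + 6/71 → 11/71
merge 6/71 + 8/71 → 14/71
merge 8/71 + 8/71 → 16/71
merge 11/71 + 12/71 → 23/71
merge 14/71 + 16/71 → 30/71
merge 18/71 + 23/71 → 41/71
merge 30/71 + 41/71 → 1
L = 11/71 + 14/71 + 16/71 + 23/71 + 30/71 + 41/71 + 1 = 206/71 ≈ 2.901 bits/symbol.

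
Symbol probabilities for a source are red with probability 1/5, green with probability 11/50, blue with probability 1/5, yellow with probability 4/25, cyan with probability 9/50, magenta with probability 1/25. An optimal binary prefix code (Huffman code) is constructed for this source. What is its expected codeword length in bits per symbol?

Repeatedly combine the two least-probable nodes; the expected code length is the sum of the merged weights.
merge 1/25 + 4/25 → 1/5
merge 9/50 + 1/5 → 19/50
merge 1/5 + 1/5 → 2/5
merge 11/50 + 19/50 → 3/5
merge 2/5 + 3/5 → 1
L = 1/5 + 19/50 + 2/5 + 3/5 + 1 = 129/50 = 2.58 bits/symbol.

2.58 bits/symbol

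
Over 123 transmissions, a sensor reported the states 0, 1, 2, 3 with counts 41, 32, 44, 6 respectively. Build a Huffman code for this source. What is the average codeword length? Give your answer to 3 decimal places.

1.951 bits/symbol

Probabilities are the counts divided by 123.
Repeatedly combine the two least-probable nodes; the expected code length is the sum of the merged weights.
merge 2/41 + 32/123 → 38/123
merge 38/123 + 1/3 → 79/123
merge 44/123 + 79/123 → 1
L = 38/123 + 79/123 + 1 = 80/41 ≈ 1.951 bits/symbol.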